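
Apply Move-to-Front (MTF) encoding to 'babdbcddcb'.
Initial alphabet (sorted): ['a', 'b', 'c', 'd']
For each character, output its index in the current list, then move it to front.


MTF encoding:
'b': index 1 in ['a', 'b', 'c', 'd'] -> ['b', 'a', 'c', 'd']
'a': index 1 in ['b', 'a', 'c', 'd'] -> ['a', 'b', 'c', 'd']
'b': index 1 in ['a', 'b', 'c', 'd'] -> ['b', 'a', 'c', 'd']
'd': index 3 in ['b', 'a', 'c', 'd'] -> ['d', 'b', 'a', 'c']
'b': index 1 in ['d', 'b', 'a', 'c'] -> ['b', 'd', 'a', 'c']
'c': index 3 in ['b', 'd', 'a', 'c'] -> ['c', 'b', 'd', 'a']
'd': index 2 in ['c', 'b', 'd', 'a'] -> ['d', 'c', 'b', 'a']
'd': index 0 in ['d', 'c', 'b', 'a'] -> ['d', 'c', 'b', 'a']
'c': index 1 in ['d', 'c', 'b', 'a'] -> ['c', 'd', 'b', 'a']
'b': index 2 in ['c', 'd', 'b', 'a'] -> ['b', 'c', 'd', 'a']


Output: [1, 1, 1, 3, 1, 3, 2, 0, 1, 2]


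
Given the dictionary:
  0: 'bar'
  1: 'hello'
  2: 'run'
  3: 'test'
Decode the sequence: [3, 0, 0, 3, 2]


Look up each index in the dictionary:
  3 -> 'test'
  0 -> 'bar'
  0 -> 'bar'
  3 -> 'test'
  2 -> 'run'

Decoded: "test bar bar test run"


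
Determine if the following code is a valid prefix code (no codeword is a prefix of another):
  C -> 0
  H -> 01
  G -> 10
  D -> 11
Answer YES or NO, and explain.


Checking each pair (does one codeword prefix another?):
  C='0' vs H='01': prefix -- VIOLATION

NO -- this is NOT a valid prefix code. C (0) is a prefix of H (01).


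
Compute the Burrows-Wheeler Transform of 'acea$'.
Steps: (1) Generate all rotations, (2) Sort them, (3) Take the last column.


Rotations (sorted):
  0: $acea -> last char: a
  1: a$ace -> last char: e
  2: acea$ -> last char: $
  3: cea$a -> last char: a
  4: ea$ac -> last char: c


BWT = ae$ac


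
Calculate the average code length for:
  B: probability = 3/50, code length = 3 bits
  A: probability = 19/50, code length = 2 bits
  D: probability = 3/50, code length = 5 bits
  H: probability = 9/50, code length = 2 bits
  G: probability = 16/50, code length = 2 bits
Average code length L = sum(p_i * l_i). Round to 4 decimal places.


Weighted contributions p_i * l_i:
  B: (3/50) * 3 = 9/50
  A: (19/50) * 2 = 38/50
  D: (3/50) * 5 = 15/50
  H: (9/50) * 2 = 18/50
  G: (16/50) * 2 = 32/50
Sum = (9 + 38 + 15 + 18 + 32)/50 = 112/50

L = 112/50 = 2.2400 bits/symbol


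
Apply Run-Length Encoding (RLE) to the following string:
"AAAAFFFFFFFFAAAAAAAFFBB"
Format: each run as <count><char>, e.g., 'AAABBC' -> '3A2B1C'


Scanning runs left to right:
  i=0: run of 'A' x 4 -> '4A'
  i=4: run of 'F' x 8 -> '8F'
  i=12: run of 'A' x 7 -> '7A'
  i=19: run of 'F' x 2 -> '2F'
  i=21: run of 'B' x 2 -> '2B'

RLE = 4A8F7A2F2B


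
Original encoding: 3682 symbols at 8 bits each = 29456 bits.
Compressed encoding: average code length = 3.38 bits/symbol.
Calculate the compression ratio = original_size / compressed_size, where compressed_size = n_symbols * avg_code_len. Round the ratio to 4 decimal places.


original_size = n_symbols * orig_bits = 3682 * 8 = 29456 bits
compressed_size = n_symbols * avg_code_len = 3682 * 3.38 = 12445.16 bits
ratio = original_size / compressed_size = 29456 / 12445.16 = 2.3669

Compression ratio = 2.3669


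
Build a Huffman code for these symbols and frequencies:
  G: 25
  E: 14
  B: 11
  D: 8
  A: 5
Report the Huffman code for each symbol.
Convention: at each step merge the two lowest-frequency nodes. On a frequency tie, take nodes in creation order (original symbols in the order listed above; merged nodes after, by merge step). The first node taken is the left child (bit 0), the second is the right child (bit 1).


Huffman tree construction:
Step 1: Merge A(5) + D(8) = 13
Step 2: Merge B(11) + (A+D)(13) = 24
Step 3: Merge E(14) + (B+(A+D))(24) = 38
Step 4: Merge G(25) + (E+(B+(A+D)))(38) = 63
Read each symbol's code off the tree from the root (left child = 0, right child = 1).

Codes:
  G: 0 (length 1)
  E: 10 (length 2)
  B: 110 (length 3)
  D: 1111 (length 4)
  A: 1110 (length 4)
Average code length: 138/63 = 2.1905 bits/symbol


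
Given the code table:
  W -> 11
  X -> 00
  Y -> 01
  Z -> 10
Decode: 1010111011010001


Decoding:
10 -> Z
10 -> Z
11 -> W
10 -> Z
11 -> W
01 -> Y
00 -> X
01 -> Y


Result: ZZWZWYXY


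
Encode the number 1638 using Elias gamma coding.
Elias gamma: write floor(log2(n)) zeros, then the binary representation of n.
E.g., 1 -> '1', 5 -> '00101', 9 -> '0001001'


num_bits = floor(log2(1638)) + 1 = 11
leading_zeros = num_bits - 1 = 10
binary(1638) = 11001100110

Elias gamma(1638) = '0000000000' + '11001100110' = 000000000011001100110 (21 bits)


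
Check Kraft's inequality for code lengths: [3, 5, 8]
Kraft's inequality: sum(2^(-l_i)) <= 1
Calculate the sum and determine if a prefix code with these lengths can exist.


Sum = 2^(-3) + 2^(-5) + 2^(-8)
    = 0.125 + 0.03125 + 0.00390625
    = 41/256 = 0.16015625
Since 0.16015625 <= 1, Kraft's inequality IS satisfied.
A prefix code with these lengths CAN exist.

Kraft sum = 0.16015625. Satisfied.


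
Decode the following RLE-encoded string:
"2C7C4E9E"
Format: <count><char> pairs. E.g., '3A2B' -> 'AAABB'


Expanding each <count><char> pair:
  2C -> 'CC'
  7C -> 'CCCCCCC'
  4E -> 'EEEE'
  9E -> 'EEEEEEEEE'

Decoded = CCCCCCCCCEEEEEEEEEEEEE


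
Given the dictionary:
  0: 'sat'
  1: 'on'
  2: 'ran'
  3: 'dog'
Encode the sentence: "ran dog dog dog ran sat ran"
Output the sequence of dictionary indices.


Look up each word in the dictionary:
  'ran' -> 2
  'dog' -> 3
  'dog' -> 3
  'dog' -> 3
  'ran' -> 2
  'sat' -> 0
  'ran' -> 2

Encoded: [2, 3, 3, 3, 2, 0, 2]


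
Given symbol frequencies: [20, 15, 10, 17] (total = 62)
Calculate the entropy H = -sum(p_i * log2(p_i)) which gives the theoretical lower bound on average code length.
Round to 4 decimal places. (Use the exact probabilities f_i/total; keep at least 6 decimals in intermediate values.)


Per-symbol terms -p_i * log2(p_i) with p_i = f_i/62:
  p = 20/62 = 0.322581: log2(p) = -1.632268, -p*log2(p) = 0.526538
  p = 15/62 = 0.241935: log2(p) = -2.047306, -p*log2(p) = 0.495316
  p = 10/62 = 0.161290: log2(p) = -2.632268, -p*log2(p) = 0.424559
  p = 17/62 = 0.274194: log2(p) = -1.866733, -p*log2(p) = 0.511846
H = 0.526538 + 0.495316 + 0.424559 + 0.511846 = 1.958259

H = 1.9583 bits/symbol


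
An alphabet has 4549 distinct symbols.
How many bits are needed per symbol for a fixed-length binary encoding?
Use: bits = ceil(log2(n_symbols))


log2(4549) = 12.1513
Bracket: 2^12 = 4096 < 4549 <= 2^13 = 8192
So ceil(log2(4549)) = 13

bits = ceil(log2(4549)) = ceil(12.1513) = 13 bits


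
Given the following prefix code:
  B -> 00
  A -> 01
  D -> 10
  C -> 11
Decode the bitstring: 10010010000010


Decoding step by step:
Bits 10 -> D
Bits 01 -> A
Bits 00 -> B
Bits 10 -> D
Bits 00 -> B
Bits 00 -> B
Bits 10 -> D


Decoded message: DABDBBD


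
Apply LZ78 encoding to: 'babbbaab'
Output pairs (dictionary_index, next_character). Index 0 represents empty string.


LZ78 encoding steps:
Dictionary: {0: ''}
Step 1: w='' (idx 0), next='b' -> output (0, 'b'), add 'b' as idx 1
Step 2: w='' (idx 0), next='a' -> output (0, 'a'), add 'a' as idx 2
Step 3: w='b' (idx 1), next='b' -> output (1, 'b'), add 'bb' as idx 3
Step 4: w='b' (idx 1), next='a' -> output (1, 'a'), add 'ba' as idx 4
Step 5: w='a' (idx 2), next='b' -> output (2, 'b'), add 'ab' as idx 5


Encoded: [(0, 'b'), (0, 'a'), (1, 'b'), (1, 'a'), (2, 'b')]


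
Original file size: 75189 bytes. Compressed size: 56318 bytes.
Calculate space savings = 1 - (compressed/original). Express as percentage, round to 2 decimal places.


ratio = compressed/original = 56318/75189 = 0.749019
savings = 1 - ratio = 1 - 0.749019 = 0.250981
as a percentage: 0.250981 * 100 = 25.1%

Space savings = 1 - 56318/75189 = 25.1%


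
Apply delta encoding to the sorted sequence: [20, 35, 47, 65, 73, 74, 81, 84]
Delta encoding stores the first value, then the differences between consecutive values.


First value: 20
Deltas:
  35 - 20 = 15
  47 - 35 = 12
  65 - 47 = 18
  73 - 65 = 8
  74 - 73 = 1
  81 - 74 = 7
  84 - 81 = 3


Delta encoded: [20, 15, 12, 18, 8, 1, 7, 3]


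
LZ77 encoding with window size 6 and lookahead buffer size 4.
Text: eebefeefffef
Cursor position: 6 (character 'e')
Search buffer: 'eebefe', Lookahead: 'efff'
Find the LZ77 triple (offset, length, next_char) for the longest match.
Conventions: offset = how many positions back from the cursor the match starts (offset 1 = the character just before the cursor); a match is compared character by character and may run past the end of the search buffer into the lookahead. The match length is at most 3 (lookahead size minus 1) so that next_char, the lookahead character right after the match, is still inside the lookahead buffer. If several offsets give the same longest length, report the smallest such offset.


Try each offset into the search buffer:
  offset=1 (pos 5, char 'e'): match length 1
  offset=2 (pos 4, char 'f'): match length 0
  offset=3 (pos 3, char 'e'): match length 2
  offset=4 (pos 2, char 'b'): match length 0
  offset=5 (pos 1, char 'e'): match length 1
  offset=6 (pos 0, char 'e'): match length 1
Longest match has length 2 at offset 3.
next_char = character at position 6 + 2 = 8 -> 'f'

Best match: offset=3, length=2 (matching 'ef' starting at position 3)
LZ77 triple: (3, 2, 'f')


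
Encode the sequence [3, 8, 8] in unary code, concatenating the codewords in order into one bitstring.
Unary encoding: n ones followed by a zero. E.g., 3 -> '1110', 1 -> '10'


Encode each number as n ones followed by a terminating 0:
  3 -> 1110 (4 bits)
  8 -> 111111110 (9 bits)
  8 -> 111111110 (9 bits)
Total length = 4 + 9 + 9 = 22 bits.

Unary([3, 8, 8]) = 1110111111110111111110 (22 bits)


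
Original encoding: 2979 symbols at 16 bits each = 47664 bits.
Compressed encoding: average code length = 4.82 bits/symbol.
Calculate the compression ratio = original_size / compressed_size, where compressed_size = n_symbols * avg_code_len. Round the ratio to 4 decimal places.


original_size = n_symbols * orig_bits = 2979 * 16 = 47664 bits
compressed_size = n_symbols * avg_code_len = 2979 * 4.82 = 14358.78 bits
ratio = original_size / compressed_size = 47664 / 14358.78 = 3.3195

Compression ratio = 3.3195


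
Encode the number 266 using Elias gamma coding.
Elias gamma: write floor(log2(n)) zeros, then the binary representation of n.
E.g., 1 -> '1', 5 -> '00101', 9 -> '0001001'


num_bits = floor(log2(266)) + 1 = 9
leading_zeros = num_bits - 1 = 8
binary(266) = 100001010

Elias gamma(266) = '00000000' + '100001010' = 00000000100001010 (17 bits)


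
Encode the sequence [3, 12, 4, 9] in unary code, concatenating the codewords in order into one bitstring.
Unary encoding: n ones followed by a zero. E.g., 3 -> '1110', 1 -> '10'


Encode each number as n ones followed by a terminating 0:
  3 -> 1110 (4 bits)
  12 -> 1111111111110 (13 bits)
  4 -> 11110 (5 bits)
  9 -> 1111111110 (10 bits)
Total length = 4 + 13 + 5 + 10 = 32 bits.

Unary([3, 12, 4, 9]) = 11101111111111110111101111111110 (32 bits)


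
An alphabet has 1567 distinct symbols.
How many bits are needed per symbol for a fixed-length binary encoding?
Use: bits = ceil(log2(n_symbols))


log2(1567) = 10.6138
Bracket: 2^10 = 1024 < 1567 <= 2^11 = 2048
So ceil(log2(1567)) = 11

bits = ceil(log2(1567)) = ceil(10.6138) = 11 bits


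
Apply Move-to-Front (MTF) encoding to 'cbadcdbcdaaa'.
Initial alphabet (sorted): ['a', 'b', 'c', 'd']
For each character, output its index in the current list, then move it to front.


MTF encoding:
'c': index 2 in ['a', 'b', 'c', 'd'] -> ['c', 'a', 'b', 'd']
'b': index 2 in ['c', 'a', 'b', 'd'] -> ['b', 'c', 'a', 'd']
'a': index 2 in ['b', 'c', 'a', 'd'] -> ['a', 'b', 'c', 'd']
'd': index 3 in ['a', 'b', 'c', 'd'] -> ['d', 'a', 'b', 'c']
'c': index 3 in ['d', 'a', 'b', 'c'] -> ['c', 'd', 'a', 'b']
'd': index 1 in ['c', 'd', 'a', 'b'] -> ['d', 'c', 'a', 'b']
'b': index 3 in ['d', 'c', 'a', 'b'] -> ['b', 'd', 'c', 'a']
'c': index 2 in ['b', 'd', 'c', 'a'] -> ['c', 'b', 'd', 'a']
'd': index 2 in ['c', 'b', 'd', 'a'] -> ['d', 'c', 'b', 'a']
'a': index 3 in ['d', 'c', 'b', 'a'] -> ['a', 'd', 'c', 'b']
'a': index 0 in ['a', 'd', 'c', 'b'] -> ['a', 'd', 'c', 'b']
'a': index 0 in ['a', 'd', 'c', 'b'] -> ['a', 'd', 'c', 'b']


Output: [2, 2, 2, 3, 3, 1, 3, 2, 2, 3, 0, 0]


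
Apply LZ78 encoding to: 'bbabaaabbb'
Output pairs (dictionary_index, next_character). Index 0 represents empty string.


LZ78 encoding steps:
Dictionary: {0: ''}
Step 1: w='' (idx 0), next='b' -> output (0, 'b'), add 'b' as idx 1
Step 2: w='b' (idx 1), next='a' -> output (1, 'a'), add 'ba' as idx 2
Step 3: w='ba' (idx 2), next='a' -> output (2, 'a'), add 'baa' as idx 3
Step 4: w='' (idx 0), next='a' -> output (0, 'a'), add 'a' as idx 4
Step 5: w='b' (idx 1), next='b' -> output (1, 'b'), add 'bb' as idx 5
Step 6: w='b' (idx 1), end of input -> output (1, '')


Encoded: [(0, 'b'), (1, 'a'), (2, 'a'), (0, 'a'), (1, 'b'), (1, '')]


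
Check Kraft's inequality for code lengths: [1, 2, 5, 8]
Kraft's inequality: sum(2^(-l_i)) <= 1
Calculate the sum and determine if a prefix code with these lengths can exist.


Sum = 2^(-1) + 2^(-2) + 2^(-5) + 2^(-8)
    = 0.5 + 0.25 + 0.03125 + 0.00390625
    = 201/256 = 0.78515625
Since 0.78515625 <= 1, Kraft's inequality IS satisfied.
A prefix code with these lengths CAN exist.

Kraft sum = 0.78515625. Satisfied.


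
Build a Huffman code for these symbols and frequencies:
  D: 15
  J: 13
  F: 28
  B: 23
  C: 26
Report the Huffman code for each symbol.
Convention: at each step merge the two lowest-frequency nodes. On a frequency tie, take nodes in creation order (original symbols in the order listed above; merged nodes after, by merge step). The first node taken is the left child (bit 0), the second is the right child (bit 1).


Huffman tree construction:
Step 1: Merge J(13) + D(15) = 28
Step 2: Merge B(23) + C(26) = 49
Step 3: Merge F(28) + (J+D)(28) = 56
Step 4: Merge (B+C)(49) + (F+(J+D))(56) = 105
Read each symbol's code off the tree from the root (left child = 0, right child = 1).

Codes:
  D: 111 (length 3)
  J: 110 (length 3)
  F: 10 (length 2)
  B: 00 (length 2)
  C: 01 (length 2)
Average code length: 238/105 = 2.2667 bits/symbol


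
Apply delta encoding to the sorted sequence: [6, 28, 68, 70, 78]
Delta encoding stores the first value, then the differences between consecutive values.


First value: 6
Deltas:
  28 - 6 = 22
  68 - 28 = 40
  70 - 68 = 2
  78 - 70 = 8


Delta encoded: [6, 22, 40, 2, 8]


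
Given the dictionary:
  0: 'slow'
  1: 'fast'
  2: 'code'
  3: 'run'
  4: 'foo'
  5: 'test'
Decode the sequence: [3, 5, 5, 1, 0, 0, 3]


Look up each index in the dictionary:
  3 -> 'run'
  5 -> 'test'
  5 -> 'test'
  1 -> 'fast'
  0 -> 'slow'
  0 -> 'slow'
  3 -> 'run'

Decoded: "run test test fast slow slow run"


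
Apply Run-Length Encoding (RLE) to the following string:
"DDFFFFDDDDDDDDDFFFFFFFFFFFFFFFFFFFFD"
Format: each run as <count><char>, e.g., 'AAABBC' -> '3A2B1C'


Scanning runs left to right:
  i=0: run of 'D' x 2 -> '2D'
  i=2: run of 'F' x 4 -> '4F'
  i=6: run of 'D' x 9 -> '9D'
  i=15: run of 'F' x 20 -> '20F'
  i=35: run of 'D' x 1 -> '1D'

RLE = 2D4F9D20F1D


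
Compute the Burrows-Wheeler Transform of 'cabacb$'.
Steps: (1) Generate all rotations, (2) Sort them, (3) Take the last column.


Rotations (sorted):
  0: $cabacb -> last char: b
  1: abacb$c -> last char: c
  2: acb$cab -> last char: b
  3: b$cabac -> last char: c
  4: bacb$ca -> last char: a
  5: cabacb$ -> last char: $
  6: cb$caba -> last char: a


BWT = bcbca$a


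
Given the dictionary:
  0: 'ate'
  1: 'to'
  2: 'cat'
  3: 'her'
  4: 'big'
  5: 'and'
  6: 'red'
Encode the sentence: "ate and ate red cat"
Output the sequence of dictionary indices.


Look up each word in the dictionary:
  'ate' -> 0
  'and' -> 5
  'ate' -> 0
  'red' -> 6
  'cat' -> 2

Encoded: [0, 5, 0, 6, 2]


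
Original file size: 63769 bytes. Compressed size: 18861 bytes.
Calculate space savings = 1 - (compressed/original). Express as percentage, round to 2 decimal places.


ratio = compressed/original = 18861/63769 = 0.295771
savings = 1 - ratio = 1 - 0.295771 = 0.704229
as a percentage: 0.704229 * 100 = 70.42%

Space savings = 1 - 18861/63769 = 70.42%


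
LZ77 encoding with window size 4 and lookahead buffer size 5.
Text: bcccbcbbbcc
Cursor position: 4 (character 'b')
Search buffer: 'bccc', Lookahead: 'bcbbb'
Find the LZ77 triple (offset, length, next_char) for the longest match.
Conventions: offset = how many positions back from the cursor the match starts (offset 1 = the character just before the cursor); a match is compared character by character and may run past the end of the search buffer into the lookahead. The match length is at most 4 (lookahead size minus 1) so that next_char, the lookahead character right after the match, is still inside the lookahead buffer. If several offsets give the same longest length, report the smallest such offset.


Try each offset into the search buffer:
  offset=1 (pos 3, char 'c'): match length 0
  offset=2 (pos 2, char 'c'): match length 0
  offset=3 (pos 1, char 'c'): match length 0
  offset=4 (pos 0, char 'b'): match length 2
Longest match has length 2 at offset 4.
next_char = character at position 4 + 2 = 6 -> 'b'

Best match: offset=4, length=2 (matching 'bc' starting at position 0)
LZ77 triple: (4, 2, 'b')


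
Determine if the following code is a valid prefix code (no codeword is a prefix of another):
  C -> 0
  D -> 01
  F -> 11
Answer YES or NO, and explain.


Checking each pair (does one codeword prefix another?):
  C='0' vs D='01': prefix -- VIOLATION

NO -- this is NOT a valid prefix code. C (0) is a prefix of D (01).


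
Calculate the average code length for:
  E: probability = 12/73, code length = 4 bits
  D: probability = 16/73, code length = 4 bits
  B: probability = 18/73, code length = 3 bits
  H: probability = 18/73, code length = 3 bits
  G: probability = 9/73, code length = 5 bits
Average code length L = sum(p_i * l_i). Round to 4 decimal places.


Weighted contributions p_i * l_i:
  E: (12/73) * 4 = 48/73
  D: (16/73) * 4 = 64/73
  B: (18/73) * 3 = 54/73
  H: (18/73) * 3 = 54/73
  G: (9/73) * 5 = 45/73
Sum = (48 + 64 + 54 + 54 + 45)/73 = 265/73

L = 265/73 = 3.6301 bits/symbol


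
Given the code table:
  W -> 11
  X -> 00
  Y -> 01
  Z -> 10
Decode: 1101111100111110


Decoding:
11 -> W
01 -> Y
11 -> W
11 -> W
00 -> X
11 -> W
11 -> W
10 -> Z


Result: WYWWXWWZ


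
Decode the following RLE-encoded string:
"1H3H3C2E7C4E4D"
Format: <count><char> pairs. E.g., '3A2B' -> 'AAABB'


Expanding each <count><char> pair:
  1H -> 'H'
  3H -> 'HHH'
  3C -> 'CCC'
  2E -> 'EE'
  7C -> 'CCCCCCC'
  4E -> 'EEEE'
  4D -> 'DDDD'

Decoded = HHHHCCCEECCCCCCCEEEEDDDD


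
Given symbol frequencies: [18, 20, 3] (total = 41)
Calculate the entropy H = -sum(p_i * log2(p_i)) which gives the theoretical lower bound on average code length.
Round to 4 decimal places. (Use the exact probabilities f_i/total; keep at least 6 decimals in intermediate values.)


Per-symbol terms -p_i * log2(p_i) with p_i = f_i/41:
  p = 18/41 = 0.439024: log2(p) = -1.187627, -p*log2(p) = 0.521397
  p = 20/41 = 0.487805: log2(p) = -1.035624, -p*log2(p) = 0.505182
  p = 3/41 = 0.073171: log2(p) = -3.772590, -p*log2(p) = 0.276043
H = 0.521397 + 0.505182 + 0.276043 = 1.302622

H = 1.3026 bits/symbol


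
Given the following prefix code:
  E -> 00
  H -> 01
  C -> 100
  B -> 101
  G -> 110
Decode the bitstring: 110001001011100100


Decoding step by step:
Bits 110 -> G
Bits 00 -> E
Bits 100 -> C
Bits 101 -> B
Bits 110 -> G
Bits 01 -> H
Bits 00 -> E


Decoded message: GECBGHE


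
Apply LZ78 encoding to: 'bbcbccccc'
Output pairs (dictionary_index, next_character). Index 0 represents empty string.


LZ78 encoding steps:
Dictionary: {0: ''}
Step 1: w='' (idx 0), next='b' -> output (0, 'b'), add 'b' as idx 1
Step 2: w='b' (idx 1), next='c' -> output (1, 'c'), add 'bc' as idx 2
Step 3: w='bc' (idx 2), next='c' -> output (2, 'c'), add 'bcc' as idx 3
Step 4: w='' (idx 0), next='c' -> output (0, 'c'), add 'c' as idx 4
Step 5: w='c' (idx 4), next='c' -> output (4, 'c'), add 'cc' as idx 5


Encoded: [(0, 'b'), (1, 'c'), (2, 'c'), (0, 'c'), (4, 'c')]


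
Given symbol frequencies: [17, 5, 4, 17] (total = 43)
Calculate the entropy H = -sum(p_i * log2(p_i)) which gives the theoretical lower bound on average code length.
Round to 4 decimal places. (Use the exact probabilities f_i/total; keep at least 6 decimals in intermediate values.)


Per-symbol terms -p_i * log2(p_i) with p_i = f_i/43:
  p = 17/43 = 0.395349: log2(p) = -1.338802, -p*log2(p) = 0.529294
  p = 5/43 = 0.116279: log2(p) = -3.104337, -p*log2(p) = 0.360969
  p = 4/43 = 0.093023: log2(p) = -3.426265, -p*log2(p) = 0.318722
  p = 17/43 = 0.395349: log2(p) = -1.338802, -p*log2(p) = 0.529294
H = 0.529294 + 0.360969 + 0.318722 + 0.529294 = 1.738279

H = 1.7383 bits/symbol


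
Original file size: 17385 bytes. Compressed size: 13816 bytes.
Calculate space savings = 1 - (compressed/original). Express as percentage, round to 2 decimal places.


ratio = compressed/original = 13816/17385 = 0.794708
savings = 1 - ratio = 1 - 0.794708 = 0.205292
as a percentage: 0.205292 * 100 = 20.53%

Space savings = 1 - 13816/17385 = 20.53%


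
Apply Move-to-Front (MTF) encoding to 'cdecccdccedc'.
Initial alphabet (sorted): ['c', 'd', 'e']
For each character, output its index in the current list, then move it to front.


MTF encoding:
'c': index 0 in ['c', 'd', 'e'] -> ['c', 'd', 'e']
'd': index 1 in ['c', 'd', 'e'] -> ['d', 'c', 'e']
'e': index 2 in ['d', 'c', 'e'] -> ['e', 'd', 'c']
'c': index 2 in ['e', 'd', 'c'] -> ['c', 'e', 'd']
'c': index 0 in ['c', 'e', 'd'] -> ['c', 'e', 'd']
'c': index 0 in ['c', 'e', 'd'] -> ['c', 'e', 'd']
'd': index 2 in ['c', 'e', 'd'] -> ['d', 'c', 'e']
'c': index 1 in ['d', 'c', 'e'] -> ['c', 'd', 'e']
'c': index 0 in ['c', 'd', 'e'] -> ['c', 'd', 'e']
'e': index 2 in ['c', 'd', 'e'] -> ['e', 'c', 'd']
'd': index 2 in ['e', 'c', 'd'] -> ['d', 'e', 'c']
'c': index 2 in ['d', 'e', 'c'] -> ['c', 'd', 'e']


Output: [0, 1, 2, 2, 0, 0, 2, 1, 0, 2, 2, 2]


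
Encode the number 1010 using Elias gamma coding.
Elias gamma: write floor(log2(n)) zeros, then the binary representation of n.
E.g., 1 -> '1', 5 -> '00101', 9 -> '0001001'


num_bits = floor(log2(1010)) + 1 = 10
leading_zeros = num_bits - 1 = 9
binary(1010) = 1111110010

Elias gamma(1010) = '000000000' + '1111110010' = 0000000001111110010 (19 bits)


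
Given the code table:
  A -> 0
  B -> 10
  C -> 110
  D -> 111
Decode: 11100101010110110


Decoding:
111 -> D
0 -> A
0 -> A
10 -> B
10 -> B
10 -> B
110 -> C
110 -> C


Result: DAABBBCC


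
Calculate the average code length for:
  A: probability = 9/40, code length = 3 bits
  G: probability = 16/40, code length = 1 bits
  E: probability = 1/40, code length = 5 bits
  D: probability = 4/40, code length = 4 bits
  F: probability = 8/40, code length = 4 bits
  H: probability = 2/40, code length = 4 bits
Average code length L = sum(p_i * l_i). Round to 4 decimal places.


Weighted contributions p_i * l_i:
  A: (9/40) * 3 = 27/40
  G: (16/40) * 1 = 16/40
  E: (1/40) * 5 = 5/40
  D: (4/40) * 4 = 16/40
  F: (8/40) * 4 = 32/40
  H: (2/40) * 4 = 8/40
Sum = (27 + 16 + 5 + 16 + 32 + 8)/40 = 104/40

L = 104/40 = 2.6000 bits/symbol


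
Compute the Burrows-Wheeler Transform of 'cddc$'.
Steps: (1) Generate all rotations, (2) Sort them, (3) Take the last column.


Rotations (sorted):
  0: $cddc -> last char: c
  1: c$cdd -> last char: d
  2: cddc$ -> last char: $
  3: dc$cd -> last char: d
  4: ddc$c -> last char: c


BWT = cd$dc


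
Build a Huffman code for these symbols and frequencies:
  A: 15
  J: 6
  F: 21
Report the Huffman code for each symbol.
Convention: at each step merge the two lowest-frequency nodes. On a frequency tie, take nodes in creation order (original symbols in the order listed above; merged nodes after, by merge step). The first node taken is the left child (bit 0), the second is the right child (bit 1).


Huffman tree construction:
Step 1: Merge J(6) + A(15) = 21
Step 2: Merge F(21) + (J+A)(21) = 42
Read each symbol's code off the tree from the root (left child = 0, right child = 1).

Codes:
  A: 11 (length 2)
  J: 10 (length 2)
  F: 0 (length 1)
Average code length: 63/42 = 1.5000 bits/symbol


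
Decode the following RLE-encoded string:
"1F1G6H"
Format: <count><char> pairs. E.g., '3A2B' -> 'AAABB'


Expanding each <count><char> pair:
  1F -> 'F'
  1G -> 'G'
  6H -> 'HHHHHH'

Decoded = FGHHHHHH


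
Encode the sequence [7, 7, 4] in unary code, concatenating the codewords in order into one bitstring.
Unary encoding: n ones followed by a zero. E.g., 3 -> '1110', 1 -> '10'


Encode each number as n ones followed by a terminating 0:
  7 -> 11111110 (8 bits)
  7 -> 11111110 (8 bits)
  4 -> 11110 (5 bits)
Total length = 8 + 8 + 5 = 21 bits.

Unary([7, 7, 4]) = 111111101111111011110 (21 bits)


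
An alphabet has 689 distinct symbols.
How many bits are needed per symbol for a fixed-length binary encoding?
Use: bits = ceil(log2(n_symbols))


log2(689) = 9.4284
Bracket: 2^9 = 512 < 689 <= 2^10 = 1024
So ceil(log2(689)) = 10

bits = ceil(log2(689)) = ceil(9.4284) = 10 bits


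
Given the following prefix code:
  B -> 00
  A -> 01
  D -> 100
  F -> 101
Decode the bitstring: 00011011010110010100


Decoding step by step:
Bits 00 -> B
Bits 01 -> A
Bits 101 -> F
Bits 101 -> F
Bits 01 -> A
Bits 100 -> D
Bits 101 -> F
Bits 00 -> B


Decoded message: BAFFADFB


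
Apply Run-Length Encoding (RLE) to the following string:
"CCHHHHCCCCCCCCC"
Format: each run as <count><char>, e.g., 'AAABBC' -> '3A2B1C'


Scanning runs left to right:
  i=0: run of 'C' x 2 -> '2C'
  i=2: run of 'H' x 4 -> '4H'
  i=6: run of 'C' x 9 -> '9C'

RLE = 2C4H9C


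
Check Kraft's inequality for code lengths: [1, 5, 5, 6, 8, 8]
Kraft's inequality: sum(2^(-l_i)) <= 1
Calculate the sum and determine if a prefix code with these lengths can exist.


Sum = 2^(-1) + 2^(-5) + 2^(-5) + 2^(-6) + 2^(-8) + 2^(-8)
    = 0.5 + 0.03125 + 0.03125 + 0.015625 + 0.00390625 + 0.00390625
    = 150/256 = 0.5859375
Since 0.5859375 <= 1, Kraft's inequality IS satisfied.
A prefix code with these lengths CAN exist.

Kraft sum = 0.5859375. Satisfied.


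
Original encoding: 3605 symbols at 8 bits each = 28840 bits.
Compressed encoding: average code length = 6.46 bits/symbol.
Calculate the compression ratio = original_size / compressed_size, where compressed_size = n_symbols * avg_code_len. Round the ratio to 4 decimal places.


original_size = n_symbols * orig_bits = 3605 * 8 = 28840 bits
compressed_size = n_symbols * avg_code_len = 3605 * 6.46 = 23288.3 bits
ratio = original_size / compressed_size = 28840 / 23288.3 = 1.2384

Compression ratio = 1.2384


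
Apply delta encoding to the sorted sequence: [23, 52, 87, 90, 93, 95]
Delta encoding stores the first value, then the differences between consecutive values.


First value: 23
Deltas:
  52 - 23 = 29
  87 - 52 = 35
  90 - 87 = 3
  93 - 90 = 3
  95 - 93 = 2


Delta encoded: [23, 29, 35, 3, 3, 2]


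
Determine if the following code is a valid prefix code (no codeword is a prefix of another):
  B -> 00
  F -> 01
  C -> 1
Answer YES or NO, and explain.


Checking each pair (does one codeword prefix another?):
  B='00' vs F='01': no prefix
  B='00' vs C='1': no prefix
  F='01' vs B='00': no prefix
  F='01' vs C='1': no prefix
  C='1' vs B='00': no prefix
  C='1' vs F='01': no prefix
No violation found over all pairs.

YES -- this is a valid prefix code. No codeword is a prefix of any other codeword.


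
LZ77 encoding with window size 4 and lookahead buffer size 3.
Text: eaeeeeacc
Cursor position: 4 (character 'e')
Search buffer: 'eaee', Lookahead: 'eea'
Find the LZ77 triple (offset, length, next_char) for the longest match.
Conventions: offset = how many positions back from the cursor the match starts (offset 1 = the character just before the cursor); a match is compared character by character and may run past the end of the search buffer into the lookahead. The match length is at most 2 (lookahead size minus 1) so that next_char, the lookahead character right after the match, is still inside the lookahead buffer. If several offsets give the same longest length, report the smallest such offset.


Try each offset into the search buffer:
  offset=1 (pos 3, char 'e'): match length 2
  offset=2 (pos 2, char 'e'): match length 2
  offset=3 (pos 1, char 'a'): match length 0
  offset=4 (pos 0, char 'e'): match length 1
Longest match has length 2, found at offsets 1, 2; take the smallest, offset 1.
next_char = character at position 4 + 2 = 6 -> 'a'

Best match: offset=1, length=2 (matching 'ee' starting at position 3)
LZ77 triple: (1, 2, 'a')


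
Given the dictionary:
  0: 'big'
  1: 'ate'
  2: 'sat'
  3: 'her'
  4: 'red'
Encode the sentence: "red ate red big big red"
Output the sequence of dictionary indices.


Look up each word in the dictionary:
  'red' -> 4
  'ate' -> 1
  'red' -> 4
  'big' -> 0
  'big' -> 0
  'red' -> 4

Encoded: [4, 1, 4, 0, 0, 4]


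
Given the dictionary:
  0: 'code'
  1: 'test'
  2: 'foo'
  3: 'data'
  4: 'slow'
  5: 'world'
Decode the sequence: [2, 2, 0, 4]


Look up each index in the dictionary:
  2 -> 'foo'
  2 -> 'foo'
  0 -> 'code'
  4 -> 'slow'

Decoded: "foo foo code slow"


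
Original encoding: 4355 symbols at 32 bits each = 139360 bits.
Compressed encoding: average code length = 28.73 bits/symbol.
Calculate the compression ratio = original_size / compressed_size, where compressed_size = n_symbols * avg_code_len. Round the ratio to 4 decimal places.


original_size = n_symbols * orig_bits = 4355 * 32 = 139360 bits
compressed_size = n_symbols * avg_code_len = 4355 * 28.73 = 125119.15 bits
ratio = original_size / compressed_size = 139360 / 125119.15 = 1.1138

Compression ratio = 1.1138


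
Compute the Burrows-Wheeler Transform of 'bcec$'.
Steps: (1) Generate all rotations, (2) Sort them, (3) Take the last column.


Rotations (sorted):
  0: $bcec -> last char: c
  1: bcec$ -> last char: $
  2: c$bce -> last char: e
  3: cec$b -> last char: b
  4: ec$bc -> last char: c


BWT = c$ebc


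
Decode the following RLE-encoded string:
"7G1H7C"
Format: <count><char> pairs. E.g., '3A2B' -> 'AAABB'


Expanding each <count><char> pair:
  7G -> 'GGGGGGG'
  1H -> 'H'
  7C -> 'CCCCCCC'

Decoded = GGGGGGGHCCCCCCC


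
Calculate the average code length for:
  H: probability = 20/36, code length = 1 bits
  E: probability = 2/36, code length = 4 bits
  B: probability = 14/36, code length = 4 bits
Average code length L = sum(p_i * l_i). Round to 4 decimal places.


Weighted contributions p_i * l_i:
  H: (20/36) * 1 = 20/36
  E: (2/36) * 4 = 8/36
  B: (14/36) * 4 = 56/36
Sum = (20 + 8 + 56)/36 = 84/36

L = 84/36 = 2.3333 bits/symbol


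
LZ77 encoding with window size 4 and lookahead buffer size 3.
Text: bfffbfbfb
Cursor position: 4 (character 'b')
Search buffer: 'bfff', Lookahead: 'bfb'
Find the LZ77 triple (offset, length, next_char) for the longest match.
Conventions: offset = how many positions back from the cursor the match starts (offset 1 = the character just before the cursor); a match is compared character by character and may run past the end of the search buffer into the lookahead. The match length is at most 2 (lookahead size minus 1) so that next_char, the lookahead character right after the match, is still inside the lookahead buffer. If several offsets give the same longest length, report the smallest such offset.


Try each offset into the search buffer:
  offset=1 (pos 3, char 'f'): match length 0
  offset=2 (pos 2, char 'f'): match length 0
  offset=3 (pos 1, char 'f'): match length 0
  offset=4 (pos 0, char 'b'): match length 2
Longest match has length 2 at offset 4.
next_char = character at position 4 + 2 = 6 -> 'b'

Best match: offset=4, length=2 (matching 'bf' starting at position 0)
LZ77 triple: (4, 2, 'b')


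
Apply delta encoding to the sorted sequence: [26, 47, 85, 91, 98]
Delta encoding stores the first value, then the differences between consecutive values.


First value: 26
Deltas:
  47 - 26 = 21
  85 - 47 = 38
  91 - 85 = 6
  98 - 91 = 7


Delta encoded: [26, 21, 38, 6, 7]


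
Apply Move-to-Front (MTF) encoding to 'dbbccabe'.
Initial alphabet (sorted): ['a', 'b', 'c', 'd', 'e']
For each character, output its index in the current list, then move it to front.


MTF encoding:
'd': index 3 in ['a', 'b', 'c', 'd', 'e'] -> ['d', 'a', 'b', 'c', 'e']
'b': index 2 in ['d', 'a', 'b', 'c', 'e'] -> ['b', 'd', 'a', 'c', 'e']
'b': index 0 in ['b', 'd', 'a', 'c', 'e'] -> ['b', 'd', 'a', 'c', 'e']
'c': index 3 in ['b', 'd', 'a', 'c', 'e'] -> ['c', 'b', 'd', 'a', 'e']
'c': index 0 in ['c', 'b', 'd', 'a', 'e'] -> ['c', 'b', 'd', 'a', 'e']
'a': index 3 in ['c', 'b', 'd', 'a', 'e'] -> ['a', 'c', 'b', 'd', 'e']
'b': index 2 in ['a', 'c', 'b', 'd', 'e'] -> ['b', 'a', 'c', 'd', 'e']
'e': index 4 in ['b', 'a', 'c', 'd', 'e'] -> ['e', 'b', 'a', 'c', 'd']


Output: [3, 2, 0, 3, 0, 3, 2, 4]


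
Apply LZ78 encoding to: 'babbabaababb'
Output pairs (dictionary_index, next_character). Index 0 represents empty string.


LZ78 encoding steps:
Dictionary: {0: ''}
Step 1: w='' (idx 0), next='b' -> output (0, 'b'), add 'b' as idx 1
Step 2: w='' (idx 0), next='a' -> output (0, 'a'), add 'a' as idx 2
Step 3: w='b' (idx 1), next='b' -> output (1, 'b'), add 'bb' as idx 3
Step 4: w='a' (idx 2), next='b' -> output (2, 'b'), add 'ab' as idx 4
Step 5: w='a' (idx 2), next='a' -> output (2, 'a'), add 'aa' as idx 5
Step 6: w='b' (idx 1), next='a' -> output (1, 'a'), add 'ba' as idx 6
Step 7: w='bb' (idx 3), end of input -> output (3, '')


Encoded: [(0, 'b'), (0, 'a'), (1, 'b'), (2, 'b'), (2, 'a'), (1, 'a'), (3, '')]


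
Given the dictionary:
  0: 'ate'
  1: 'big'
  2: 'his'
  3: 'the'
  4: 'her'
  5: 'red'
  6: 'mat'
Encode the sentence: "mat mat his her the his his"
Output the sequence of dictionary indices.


Look up each word in the dictionary:
  'mat' -> 6
  'mat' -> 6
  'his' -> 2
  'her' -> 4
  'the' -> 3
  'his' -> 2
  'his' -> 2

Encoded: [6, 6, 2, 4, 3, 2, 2]


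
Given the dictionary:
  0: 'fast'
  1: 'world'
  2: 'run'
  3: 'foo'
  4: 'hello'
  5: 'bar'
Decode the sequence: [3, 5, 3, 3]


Look up each index in the dictionary:
  3 -> 'foo'
  5 -> 'bar'
  3 -> 'foo'
  3 -> 'foo'

Decoded: "foo bar foo foo"


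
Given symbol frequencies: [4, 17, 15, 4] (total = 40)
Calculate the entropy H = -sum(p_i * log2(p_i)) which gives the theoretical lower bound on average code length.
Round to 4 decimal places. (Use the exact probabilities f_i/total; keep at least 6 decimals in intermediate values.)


Per-symbol terms -p_i * log2(p_i) with p_i = f_i/40:
  p = 4/40 = 0.100000: log2(p) = -3.321928, -p*log2(p) = 0.332193
  p = 17/40 = 0.425000: log2(p) = -1.234465, -p*log2(p) = 0.524648
  p = 15/40 = 0.375000: log2(p) = -1.415037, -p*log2(p) = 0.530639
  p = 4/40 = 0.100000: log2(p) = -3.321928, -p*log2(p) = 0.332193
H = 0.332193 + 0.524648 + 0.530639 + 0.332193 = 1.719673

H = 1.7197 bits/symbol


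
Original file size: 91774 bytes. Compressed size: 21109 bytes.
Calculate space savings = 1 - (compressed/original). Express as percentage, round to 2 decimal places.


ratio = compressed/original = 21109/91774 = 0.230011
savings = 1 - ratio = 1 - 0.230011 = 0.769989
as a percentage: 0.769989 * 100 = 77.0%

Space savings = 1 - 21109/91774 = 77.0%


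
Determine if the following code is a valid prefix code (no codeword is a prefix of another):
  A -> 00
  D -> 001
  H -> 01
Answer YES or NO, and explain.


Checking each pair (does one codeword prefix another?):
  A='00' vs D='001': prefix -- VIOLATION

NO -- this is NOT a valid prefix code. A (00) is a prefix of D (001).


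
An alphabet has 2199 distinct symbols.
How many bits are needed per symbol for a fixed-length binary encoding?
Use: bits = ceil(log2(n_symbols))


log2(2199) = 11.1026
Bracket: 2^11 = 2048 < 2199 <= 2^12 = 4096
So ceil(log2(2199)) = 12

bits = ceil(log2(2199)) = ceil(11.1026) = 12 bits


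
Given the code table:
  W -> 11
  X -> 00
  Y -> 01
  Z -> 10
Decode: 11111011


Decoding:
11 -> W
11 -> W
10 -> Z
11 -> W


Result: WWZW


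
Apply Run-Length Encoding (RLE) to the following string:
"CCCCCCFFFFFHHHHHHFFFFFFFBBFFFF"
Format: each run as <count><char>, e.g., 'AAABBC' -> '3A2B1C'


Scanning runs left to right:
  i=0: run of 'C' x 6 -> '6C'
  i=6: run of 'F' x 5 -> '5F'
  i=11: run of 'H' x 6 -> '6H'
  i=17: run of 'F' x 7 -> '7F'
  i=24: run of 'B' x 2 -> '2B'
  i=26: run of 'F' x 4 -> '4F'

RLE = 6C5F6H7F2B4F


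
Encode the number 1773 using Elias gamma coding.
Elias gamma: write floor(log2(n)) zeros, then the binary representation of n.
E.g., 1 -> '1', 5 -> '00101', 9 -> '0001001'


num_bits = floor(log2(1773)) + 1 = 11
leading_zeros = num_bits - 1 = 10
binary(1773) = 11011101101

Elias gamma(1773) = '0000000000' + '11011101101' = 000000000011011101101 (21 bits)


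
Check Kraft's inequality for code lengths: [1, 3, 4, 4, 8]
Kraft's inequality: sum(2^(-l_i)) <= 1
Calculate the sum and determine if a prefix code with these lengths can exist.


Sum = 2^(-1) + 2^(-3) + 2^(-4) + 2^(-4) + 2^(-8)
    = 0.5 + 0.125 + 0.0625 + 0.0625 + 0.00390625
    = 193/256 = 0.75390625
Since 0.75390625 <= 1, Kraft's inequality IS satisfied.
A prefix code with these lengths CAN exist.

Kraft sum = 0.75390625. Satisfied.


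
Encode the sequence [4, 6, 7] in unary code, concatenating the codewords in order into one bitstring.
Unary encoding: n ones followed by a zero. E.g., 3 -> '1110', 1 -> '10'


Encode each number as n ones followed by a terminating 0:
  4 -> 11110 (5 bits)
  6 -> 1111110 (7 bits)
  7 -> 11111110 (8 bits)
Total length = 5 + 7 + 8 = 20 bits.

Unary([4, 6, 7]) = 11110111111011111110 (20 bits)


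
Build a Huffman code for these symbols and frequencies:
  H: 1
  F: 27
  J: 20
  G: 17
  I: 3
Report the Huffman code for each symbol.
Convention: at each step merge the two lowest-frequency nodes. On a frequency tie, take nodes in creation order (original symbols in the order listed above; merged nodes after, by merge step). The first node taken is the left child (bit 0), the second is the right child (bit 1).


Huffman tree construction:
Step 1: Merge H(1) + I(3) = 4
Step 2: Merge (H+I)(4) + G(17) = 21
Step 3: Merge J(20) + ((H+I)+G)(21) = 41
Step 4: Merge F(27) + (J+((H+I)+G))(41) = 68
Read each symbol's code off the tree from the root (left child = 0, right child = 1).

Codes:
  H: 1100 (length 4)
  F: 0 (length 1)
  J: 10 (length 2)
  G: 111 (length 3)
  I: 1101 (length 4)
Average code length: 134/68 = 1.9706 bits/symbol


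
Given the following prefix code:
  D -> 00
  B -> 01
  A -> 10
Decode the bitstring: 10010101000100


Decoding step by step:
Bits 10 -> A
Bits 01 -> B
Bits 01 -> B
Bits 01 -> B
Bits 00 -> D
Bits 01 -> B
Bits 00 -> D


Decoded message: ABBBDBD


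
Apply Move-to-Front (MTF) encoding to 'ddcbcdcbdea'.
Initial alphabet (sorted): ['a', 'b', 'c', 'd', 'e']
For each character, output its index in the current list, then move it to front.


MTF encoding:
'd': index 3 in ['a', 'b', 'c', 'd', 'e'] -> ['d', 'a', 'b', 'c', 'e']
'd': index 0 in ['d', 'a', 'b', 'c', 'e'] -> ['d', 'a', 'b', 'c', 'e']
'c': index 3 in ['d', 'a', 'b', 'c', 'e'] -> ['c', 'd', 'a', 'b', 'e']
'b': index 3 in ['c', 'd', 'a', 'b', 'e'] -> ['b', 'c', 'd', 'a', 'e']
'c': index 1 in ['b', 'c', 'd', 'a', 'e'] -> ['c', 'b', 'd', 'a', 'e']
'd': index 2 in ['c', 'b', 'd', 'a', 'e'] -> ['d', 'c', 'b', 'a', 'e']
'c': index 1 in ['d', 'c', 'b', 'a', 'e'] -> ['c', 'd', 'b', 'a', 'e']
'b': index 2 in ['c', 'd', 'b', 'a', 'e'] -> ['b', 'c', 'd', 'a', 'e']
'd': index 2 in ['b', 'c', 'd', 'a', 'e'] -> ['d', 'b', 'c', 'a', 'e']
'e': index 4 in ['d', 'b', 'c', 'a', 'e'] -> ['e', 'd', 'b', 'c', 'a']
'a': index 4 in ['e', 'd', 'b', 'c', 'a'] -> ['a', 'e', 'd', 'b', 'c']


Output: [3, 0, 3, 3, 1, 2, 1, 2, 2, 4, 4]


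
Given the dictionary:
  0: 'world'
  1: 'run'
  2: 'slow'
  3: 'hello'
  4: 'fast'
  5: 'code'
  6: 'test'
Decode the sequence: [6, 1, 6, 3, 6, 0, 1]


Look up each index in the dictionary:
  6 -> 'test'
  1 -> 'run'
  6 -> 'test'
  3 -> 'hello'
  6 -> 'test'
  0 -> 'world'
  1 -> 'run'

Decoded: "test run test hello test world run"
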